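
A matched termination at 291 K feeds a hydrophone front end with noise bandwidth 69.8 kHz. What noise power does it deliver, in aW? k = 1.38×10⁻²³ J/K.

280 aW

P_n = kTB = 1.38×10⁻²³ × 291 × 6.98×10⁴ = 2.80×10⁻¹⁶ W = 280 aW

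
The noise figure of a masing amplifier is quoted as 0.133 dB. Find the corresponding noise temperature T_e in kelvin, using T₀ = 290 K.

F = 10^(0.133/10) = 1.0311
T_e = (F − 1)·T₀ = (1.0311 − 1) × 290 = 9.02 K

9.02 K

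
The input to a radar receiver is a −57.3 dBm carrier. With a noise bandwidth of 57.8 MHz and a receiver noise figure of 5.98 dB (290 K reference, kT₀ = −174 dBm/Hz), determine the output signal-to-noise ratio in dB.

33.1 dB

Noise floor: N = −174 + 10 log₁₀(B) + NF
10 log₁₀(5.78×10⁷) = 77.62 dB
N = −174 + 77.62 + 5.98 = −90.40 dBm
SNR = P_sig − N = −57.3 − (−90.40) = 33.10 dB → 33.1 dB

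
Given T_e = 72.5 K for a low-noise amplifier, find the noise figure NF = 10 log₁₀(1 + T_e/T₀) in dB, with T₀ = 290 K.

0.969 dB

F = 1 + T_e/T₀ = 1 + 72.5/290 = 1.25
NF = 10 log₁₀(1.25) = 0.969 dB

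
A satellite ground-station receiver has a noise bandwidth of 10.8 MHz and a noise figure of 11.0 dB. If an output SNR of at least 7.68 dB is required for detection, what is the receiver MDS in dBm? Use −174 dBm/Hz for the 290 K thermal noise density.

−85.0 dBm

Sensitivity = −174 + 10 log₁₀(B) + NF + SNR_min
= −174 + 70.33 + 11.0 + 7.68
= −84.99 dBm → −85.0 dBm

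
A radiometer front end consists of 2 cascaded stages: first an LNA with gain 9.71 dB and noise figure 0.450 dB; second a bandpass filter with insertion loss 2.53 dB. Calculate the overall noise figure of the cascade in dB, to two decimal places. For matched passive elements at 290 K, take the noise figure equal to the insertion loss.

Convert to linear (a loss of L dB is a gain of −L dB): F_i = 10^(NF_i/10), G_i = 10^(G_i,dB/10)
  Stage 1: F_1 = 10^(0.450/10) = 1.109, G_1 = 10^(9.71/10) = 9.354
  Stage 2: F_2 = 10^(2.53/10) = 1.791, G_2 = 10^(−2.53/10) = 0.5585
Friis cascade:
  F = 1.109 + (1.791 − 1)/9.354 = 1.194
NF = 10 log₁₀(1.194) = 0.77 dB

0.77 dB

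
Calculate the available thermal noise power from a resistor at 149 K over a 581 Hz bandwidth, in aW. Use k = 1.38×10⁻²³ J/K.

1.19 aW

P_n = kTB = 1.38×10⁻²³ × 149 × 5.81×10² = 1.19×10⁻¹⁸ W = 1.19 aW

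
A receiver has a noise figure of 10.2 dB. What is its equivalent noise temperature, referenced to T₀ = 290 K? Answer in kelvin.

F = 10^(10.2/10) = 10.4713
T_e = (F − 1)·T₀ = (10.4713 − 1) × 290 = 2747 K

2747 K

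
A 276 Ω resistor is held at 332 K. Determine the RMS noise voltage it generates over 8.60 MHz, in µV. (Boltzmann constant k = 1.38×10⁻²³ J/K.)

V_n = √(4kTRB)
4kTRB = 4 × 1.38×10⁻²³ × 332 × 2.76×10² × 8.60×10⁶ = 4.35×10⁻¹¹ V²
V_n = √(4.35×10⁻¹¹) = 6.60×10⁻⁶ V = 6.60 µV

6.60 µV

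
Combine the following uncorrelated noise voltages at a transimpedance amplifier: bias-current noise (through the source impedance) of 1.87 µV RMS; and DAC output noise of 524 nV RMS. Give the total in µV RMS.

1.94 µV

Uncorrelated sources add in power (mean-square): V_tot = √(ΣV_i²)
V_tot = √[(1.87×10⁻⁶)² + (5.24×10⁻⁷)²] = 1.94×10⁻⁶ V = 1.94 µV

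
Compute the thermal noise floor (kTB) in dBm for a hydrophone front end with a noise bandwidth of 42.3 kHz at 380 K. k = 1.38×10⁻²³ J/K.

P_n = kTB = 1.38×10⁻²³ × 380 × 4.23×10⁴ = 2.22×10⁻¹⁶ W
In dBm: 10 log₁₀(2.22×10⁻¹⁶ / 10⁻³) = −126.5 dBm

−126.5 dBm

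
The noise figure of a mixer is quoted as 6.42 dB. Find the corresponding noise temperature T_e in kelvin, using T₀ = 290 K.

982 K

F = 10^(6.42/10) = 4.38531
T_e = (F − 1)·T₀ = (4.38531 − 1) × 290 = 982 K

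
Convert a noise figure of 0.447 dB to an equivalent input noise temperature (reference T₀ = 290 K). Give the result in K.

F = 10^(0.447/10) = 1.10841
T_e = (F − 1)·T₀ = (1.10841 − 1) × 290 = 31.4 K

31.4 K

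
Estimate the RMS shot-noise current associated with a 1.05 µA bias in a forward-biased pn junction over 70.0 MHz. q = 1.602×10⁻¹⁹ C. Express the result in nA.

4.85 nA

I_n = √(2qI·B)
2qI·B = 2 × 1.602×10⁻¹⁹ × 1.05×10⁻⁶ × 7.00×10⁷ = 2.35×10⁻¹⁷ A²
I_n = √(2.35×10⁻¹⁷) = 4.85×10⁻⁹ A = 4.85 nA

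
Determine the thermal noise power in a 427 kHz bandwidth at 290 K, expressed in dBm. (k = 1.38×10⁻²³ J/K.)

−117.7 dBm

P_n = kTB = 1.38×10⁻²³ × 290 × 4.27×10⁵ = 1.71×10⁻¹⁵ W
In dBm: 10 log₁₀(1.71×10⁻¹⁵ / 10⁻³) = −117.7 dBm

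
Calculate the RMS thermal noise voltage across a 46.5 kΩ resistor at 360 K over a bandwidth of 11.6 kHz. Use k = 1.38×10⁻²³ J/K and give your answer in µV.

V_n = √(4kTRB)
4kTRB = 4 × 1.38×10⁻²³ × 360 × 4.65×10⁴ × 1.16×10⁴ = 1.07×10⁻¹¹ V²
V_n = √(1.07×10⁻¹¹) = 3.27×10⁻⁶ V = 3.27 µV

3.27 µV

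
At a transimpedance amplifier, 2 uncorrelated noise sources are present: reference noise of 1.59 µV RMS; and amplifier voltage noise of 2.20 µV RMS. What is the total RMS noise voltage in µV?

2.71 µV

Uncorrelated sources add in power (mean-square): V_tot = √(ΣV_i²)
V_tot = √[(1.59×10⁻⁶)² + (2.20×10⁻⁶)²] = 2.71×10⁻⁶ V = 2.71 µV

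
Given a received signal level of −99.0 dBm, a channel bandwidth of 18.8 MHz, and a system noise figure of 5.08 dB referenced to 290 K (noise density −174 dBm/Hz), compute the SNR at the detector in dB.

Noise floor: N = −174 + 10 log₁₀(B) + NF
10 log₁₀(1.88×10⁷) = 72.74 dB
N = −174 + 72.74 + 5.08 = −96.18 dBm
SNR = P_sig − N = −99.0 − (−96.18) = −2.82 dB → −2.8 dB

−2.8 dB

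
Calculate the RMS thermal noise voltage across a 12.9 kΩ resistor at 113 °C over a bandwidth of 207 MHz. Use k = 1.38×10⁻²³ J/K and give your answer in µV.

239 µV

T = 113 °C + 273.15 = 386.15 K
V_n = √(4kTRB)
4kTRB = 4 × 1.38×10⁻²³ × 386.15 × 1.29×10⁴ × 2.07×10⁸ = 5.69×10⁻⁸ V²
V_n = √(5.69×10⁻⁸) = 2.39×10⁻⁴ V = 239 µV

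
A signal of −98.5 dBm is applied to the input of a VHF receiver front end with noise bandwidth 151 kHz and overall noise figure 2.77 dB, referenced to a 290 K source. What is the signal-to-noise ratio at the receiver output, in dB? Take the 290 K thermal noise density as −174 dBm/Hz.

20.9 dB

Noise floor: N = −174 + 10 log₁₀(B) + NF
10 log₁₀(1.51×10⁵) = 51.79 dB
N = −174 + 51.79 + 2.77 = −119.44 dBm
SNR = P_sig − N = −98.5 − (−119.44) = 20.94 dB → 20.9 dB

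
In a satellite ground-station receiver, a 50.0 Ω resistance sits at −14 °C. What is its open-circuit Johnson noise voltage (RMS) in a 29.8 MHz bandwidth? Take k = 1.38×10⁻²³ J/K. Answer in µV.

4.62 µV

T = −14 °C + 273.15 = 259.15 K
V_n = √(4kTRB)
4kTRB = 4 × 1.38×10⁻²³ × 259.15 × 5.00×10¹ × 2.98×10⁷ = 2.13×10⁻¹¹ V²
V_n = √(2.13×10⁻¹¹) = 4.62×10⁻⁶ V = 4.62 µV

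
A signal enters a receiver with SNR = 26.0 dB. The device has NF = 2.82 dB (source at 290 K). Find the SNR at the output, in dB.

By definition F = SNR_in/SNR_out, so in dB: SNR_out = SNR_in − NF
SNR_out = 26.0 − 2.82 = 23.18 dB

23.18 dB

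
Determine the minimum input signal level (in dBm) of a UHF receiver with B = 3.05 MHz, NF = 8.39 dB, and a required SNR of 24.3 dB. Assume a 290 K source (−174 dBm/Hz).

−76.5 dBm

Sensitivity = −174 + 10 log₁₀(B) + NF + SNR_min
= −174 + 64.84 + 8.39 + 24.3
= −76.47 dBm → −76.5 dBm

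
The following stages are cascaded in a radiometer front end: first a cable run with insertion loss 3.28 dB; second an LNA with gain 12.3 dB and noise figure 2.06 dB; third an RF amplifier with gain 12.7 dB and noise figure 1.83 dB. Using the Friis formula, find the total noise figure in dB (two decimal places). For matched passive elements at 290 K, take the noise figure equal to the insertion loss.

5.42 dB

Convert to linear (a loss of L dB is a gain of −L dB): F_i = 10^(NF_i/10), G_i = 10^(G_i,dB/10)
  Stage 1: F_1 = 10^(3.28/10) = 2.128, G_1 = 10^(−3.28/10) = 0.4699
  Stage 2: F_2 = 10^(2.06/10) = 1.607, G_2 = 10^(12.3/10) = 16.98
  Stage 3: F_3 = 10^(1.83/10) = 1.524, G_3 = 10^(12.7/10) = 18.62
Friis cascade:
  F = 2.128 + (1.607 − 1)/0.4699 + (1.524 − 1)/7.980 = 3.485
NF = 10 log₁₀(3.485) = 5.42 dB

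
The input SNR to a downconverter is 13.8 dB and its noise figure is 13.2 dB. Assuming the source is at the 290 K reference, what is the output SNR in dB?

By definition F = SNR_in/SNR_out, so in dB: SNR_out = SNR_in − NF
SNR_out = 13.8 − 13.2 = 0.6 dB

0.6 dB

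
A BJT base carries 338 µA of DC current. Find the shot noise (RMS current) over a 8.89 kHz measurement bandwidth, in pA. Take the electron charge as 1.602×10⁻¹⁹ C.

I_n = √(2qI·B)
2qI·B = 2 × 1.602×10⁻¹⁹ × 3.38×10⁻⁴ × 8.89×10³ = 9.63×10⁻¹⁹ A²
I_n = √(9.63×10⁻¹⁹) = 9.81×10⁻¹⁰ A = 981 pA

981 pA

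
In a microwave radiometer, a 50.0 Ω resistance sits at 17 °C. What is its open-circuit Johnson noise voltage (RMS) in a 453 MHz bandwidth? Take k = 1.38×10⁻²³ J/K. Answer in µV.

T = 17 °C + 273.15 = 290.15 K
V_n = √(4kTRB)
4kTRB = 4 × 1.38×10⁻²³ × 290.15 × 5.00×10¹ × 4.53×10⁸ = 3.63×10⁻¹⁰ V²
V_n = √(3.63×10⁻¹⁰) = 1.90×10⁻⁵ V = 19.0 µV

19.0 µV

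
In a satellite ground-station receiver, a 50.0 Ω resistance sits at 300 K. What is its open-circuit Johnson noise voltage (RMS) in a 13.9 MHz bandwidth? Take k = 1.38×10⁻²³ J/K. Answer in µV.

3.39 µV

V_n = √(4kTRB)
4kTRB = 4 × 1.38×10⁻²³ × 300 × 5.00×10¹ × 1.39×10⁷ = 1.15×10⁻¹¹ V²
V_n = √(1.15×10⁻¹¹) = 3.39×10⁻⁶ V = 3.39 µV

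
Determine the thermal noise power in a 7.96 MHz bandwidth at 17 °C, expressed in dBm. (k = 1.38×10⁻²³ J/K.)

−105.0 dBm

T = 17 °C + 273.15 = 290.15 K
P_n = kTB = 1.38×10⁻²³ × 290.15 × 7.96×10⁶ = 3.19×10⁻¹⁴ W
In dBm: 10 log₁₀(3.19×10⁻¹⁴ / 10⁻³) = −105.0 dBm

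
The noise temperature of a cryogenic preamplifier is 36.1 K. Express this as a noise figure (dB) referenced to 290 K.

F = 1 + T_e/T₀ = 1 + 36.1/290 = 1.12448
NF = 10 log₁₀(1.12448) = 0.510 dB

0.510 dB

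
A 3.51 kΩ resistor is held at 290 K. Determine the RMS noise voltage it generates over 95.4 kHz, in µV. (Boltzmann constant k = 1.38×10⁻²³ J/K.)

2.32 µV

V_n = √(4kTRB)
4kTRB = 4 × 1.38×10⁻²³ × 290 × 3.51×10³ × 9.54×10⁴ = 5.36×10⁻¹² V²
V_n = √(5.36×10⁻¹²) = 2.32×10⁻⁶ V = 2.32 µV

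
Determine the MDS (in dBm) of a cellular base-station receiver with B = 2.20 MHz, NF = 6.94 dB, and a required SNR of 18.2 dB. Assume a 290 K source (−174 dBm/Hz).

−85.4 dBm

Sensitivity = −174 + 10 log₁₀(B) + NF + SNR_min
= −174 + 63.42 + 6.94 + 18.2
= −85.44 dBm → −85.4 dBm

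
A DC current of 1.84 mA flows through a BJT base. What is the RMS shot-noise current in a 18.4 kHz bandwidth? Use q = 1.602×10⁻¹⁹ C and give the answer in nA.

I_n = √(2qI·B)
2qI·B = 2 × 1.602×10⁻¹⁹ × 1.84×10⁻³ × 1.84×10⁴ = 1.08×10⁻¹⁷ A²
I_n = √(1.08×10⁻¹⁷) = 3.29×10⁻⁹ A = 3.29 nA

3.29 nA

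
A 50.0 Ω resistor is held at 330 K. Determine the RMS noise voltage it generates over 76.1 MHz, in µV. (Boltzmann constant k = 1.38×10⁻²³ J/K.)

V_n = √(4kTRB)
4kTRB = 4 × 1.38×10⁻²³ × 330 × 5.00×10¹ × 7.61×10⁷ = 6.93×10⁻¹¹ V²
V_n = √(6.93×10⁻¹¹) = 8.33×10⁻⁶ V = 8.33 µV

8.33 µV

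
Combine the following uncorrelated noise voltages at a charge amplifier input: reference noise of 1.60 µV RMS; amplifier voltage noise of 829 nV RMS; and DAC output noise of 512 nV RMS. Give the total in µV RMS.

1.87 µV

Uncorrelated sources add in power (mean-square): V_tot = √(ΣV_i²)
V_tot = √[(1.60×10⁻⁶)² + (8.29×10⁻⁷)² + (5.12×10⁻⁷)²] = 1.87×10⁻⁶ V = 1.87 µV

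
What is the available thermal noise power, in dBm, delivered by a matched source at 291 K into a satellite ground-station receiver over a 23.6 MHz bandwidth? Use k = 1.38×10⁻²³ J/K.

P_n = kTB = 1.38×10⁻²³ × 291 × 2.36×10⁷ = 9.48×10⁻¹⁴ W
In dBm: 10 log₁₀(9.48×10⁻¹⁴ / 10⁻³) = −100.2 dBm

−100.2 dBm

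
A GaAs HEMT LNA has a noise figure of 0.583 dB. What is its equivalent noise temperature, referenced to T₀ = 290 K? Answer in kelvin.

41.7 K

F = 10^(0.583/10) = 1.14367
T_e = (F − 1)·T₀ = (1.14367 − 1) × 290 = 41.7 K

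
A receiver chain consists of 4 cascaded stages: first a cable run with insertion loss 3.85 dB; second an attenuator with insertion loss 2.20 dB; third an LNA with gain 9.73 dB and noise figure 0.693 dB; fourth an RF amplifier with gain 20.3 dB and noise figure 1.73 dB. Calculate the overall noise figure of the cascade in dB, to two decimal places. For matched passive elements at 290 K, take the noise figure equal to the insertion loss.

6.93 dB

Convert to linear (a loss of L dB is a gain of −L dB): F_i = 10^(NF_i/10), G_i = 10^(G_i,dB/10)
  Stage 1: F_1 = 10^(3.85/10) = 2.427, G_1 = 10^(−3.85/10) = 0.4121
  Stage 2: F_2 = 10^(2.20/10) = 1.660, G_2 = 10^(−2.20/10) = 0.6026
  Stage 3: F_3 = 10^(0.693/10) = 1.173, G_3 = 10^(9.73/10) = 9.397
  Stage 4: F_4 = 10^(1.73/10) = 1.489, G_4 = 10^(20.3/10) = 107.2
Friis cascade:
  F = 2.427 + (1.660 − 1)/0.4121 + (1.173 − 1)/0.2483 + (1.489 − 1)/2.333 = 4.934
NF = 10 log₁₀(4.934) = 6.93 dB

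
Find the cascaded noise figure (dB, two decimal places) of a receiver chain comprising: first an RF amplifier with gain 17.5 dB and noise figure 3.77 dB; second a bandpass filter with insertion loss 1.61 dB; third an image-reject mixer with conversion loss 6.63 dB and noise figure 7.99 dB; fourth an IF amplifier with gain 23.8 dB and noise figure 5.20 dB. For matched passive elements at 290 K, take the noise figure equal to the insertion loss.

4.47 dB

Convert to linear (a loss of L dB is a gain of −L dB): F_i = 10^(NF_i/10), G_i = 10^(G_i,dB/10)
  Stage 1: F_1 = 10^(3.77/10) = 2.382, G_1 = 10^(17.5/10) = 56.23
  Stage 2: F_2 = 10^(1.61/10) = 1.449, G_2 = 10^(−1.61/10) = 0.6902
  Stage 3: F_3 = 10^(7.99/10) = 6.295, G_3 = 10^(−6.63/10) = 0.2173
  Stage 4: F_4 = 10^(5.20/10) = 3.311, G_4 = 10^(23.8/10) = 239.9
Friis cascade:
  F = 2.382 + (1.449 − 1)/56.23 + (6.295 − 1)/38.82 + (3.311 − 1)/8.433 = 2.801
NF = 10 log₁₀(2.801) = 4.47 dB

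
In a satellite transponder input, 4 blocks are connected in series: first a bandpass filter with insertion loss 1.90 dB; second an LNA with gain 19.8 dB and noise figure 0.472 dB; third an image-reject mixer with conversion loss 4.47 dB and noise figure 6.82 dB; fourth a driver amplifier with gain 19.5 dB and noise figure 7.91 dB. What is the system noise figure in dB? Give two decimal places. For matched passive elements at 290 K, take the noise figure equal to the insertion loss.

Convert to linear (a loss of L dB is a gain of −L dB): F_i = 10^(NF_i/10), G_i = 10^(G_i,dB/10)
  Stage 1: F_1 = 10^(1.90/10) = 1.549, G_1 = 10^(−1.90/10) = 0.6457
  Stage 2: F_2 = 10^(0.472/10) = 1.115, G_2 = 10^(19.8/10) = 95.50
  Stage 3: F_3 = 10^(6.82/10) = 4.808, G_3 = 10^(−4.47/10) = 0.3573
  Stage 4: F_4 = 10^(7.91/10) = 6.180, G_4 = 10^(19.5/10) = 89.13
Friis cascade:
  F = 1.549 + (1.115 − 1)/0.6457 + (4.808 − 1)/61.66 + (6.180 − 1)/22.03 = 2.024
NF = 10 log₁₀(2.024) = 3.06 dB

3.06 dB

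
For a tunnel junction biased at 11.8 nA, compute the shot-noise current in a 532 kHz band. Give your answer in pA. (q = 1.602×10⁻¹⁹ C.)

I_n = √(2qI·B)
2qI·B = 2 × 1.602×10⁻¹⁹ × 1.18×10⁻⁸ × 5.32×10⁵ = 2.01×10⁻²¹ A²
I_n = √(2.01×10⁻²¹) = 4.48×10⁻¹¹ A = 44.8 pA

44.8 pA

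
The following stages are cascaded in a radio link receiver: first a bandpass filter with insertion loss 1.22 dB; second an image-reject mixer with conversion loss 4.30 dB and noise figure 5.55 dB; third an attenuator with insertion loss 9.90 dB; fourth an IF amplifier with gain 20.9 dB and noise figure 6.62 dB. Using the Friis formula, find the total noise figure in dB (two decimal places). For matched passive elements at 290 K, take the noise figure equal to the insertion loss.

22.07 dB

Convert to linear (a loss of L dB is a gain of −L dB): F_i = 10^(NF_i/10), G_i = 10^(G_i,dB/10)
  Stage 1: F_1 = 10^(1.22/10) = 1.324, G_1 = 10^(−1.22/10) = 0.7551
  Stage 2: F_2 = 10^(5.55/10) = 3.589, G_2 = 10^(−4.30/10) = 0.3715
  Stage 3: F_3 = 10^(9.90/10) = 9.772, G_3 = 10^(−9.90/10) = 0.1023
  Stage 4: F_4 = 10^(6.62/10) = 4.592, G_4 = 10^(20.9/10) = 123.0
Friis cascade:
  F = 1.324 + (3.589 − 1)/0.7551 + (9.772 − 1)/0.2805 + (4.592 − 1)/0.02871 = 161.1
NF = 10 log₁₀(161.1) = 22.07 dB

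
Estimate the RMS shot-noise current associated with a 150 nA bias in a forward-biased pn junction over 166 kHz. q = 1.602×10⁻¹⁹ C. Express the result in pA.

89.3 pA

I_n = √(2qI·B)
2qI·B = 2 × 1.602×10⁻¹⁹ × 1.50×10⁻⁷ × 1.66×10⁵ = 7.98×10⁻²¹ A²
I_n = √(7.98×10⁻²¹) = 8.93×10⁻¹¹ A = 89.3 pA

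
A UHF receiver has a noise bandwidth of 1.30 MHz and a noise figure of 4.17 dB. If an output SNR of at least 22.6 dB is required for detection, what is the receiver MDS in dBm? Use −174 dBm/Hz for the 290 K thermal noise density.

Sensitivity = −174 + 10 log₁₀(B) + NF + SNR_min
= −174 + 61.14 + 4.17 + 22.6
= −86.09 dBm → −86.1 dBm

−86.1 dBm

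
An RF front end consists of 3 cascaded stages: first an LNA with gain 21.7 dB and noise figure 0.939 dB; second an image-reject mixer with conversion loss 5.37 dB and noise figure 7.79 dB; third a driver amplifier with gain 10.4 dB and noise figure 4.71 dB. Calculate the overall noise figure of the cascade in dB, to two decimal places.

Convert to linear (a loss of L dB is a gain of −L dB): F_i = 10^(NF_i/10), G_i = 10^(G_i,dB/10)
  Stage 1: F_1 = 10^(0.939/10) = 1.241, G_1 = 10^(21.7/10) = 147.9
  Stage 2: F_2 = 10^(7.79/10) = 6.012, G_2 = 10^(−5.37/10) = 0.2904
  Stage 3: F_3 = 10^(4.71/10) = 2.958, G_3 = 10^(10.4/10) = 10.96
Friis cascade:
  F = 1.241 + (6.012 − 1)/147.9 + (2.958 − 1)/42.95 = 1.321
NF = 10 log₁₀(1.321) = 1.21 dB

1.21 dB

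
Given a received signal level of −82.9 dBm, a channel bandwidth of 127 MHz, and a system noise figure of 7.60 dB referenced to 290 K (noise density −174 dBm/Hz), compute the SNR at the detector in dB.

2.5 dB

Noise floor: N = −174 + 10 log₁₀(B) + NF
10 log₁₀(1.27×10⁸) = 81.04 dB
N = −174 + 81.04 + 7.60 = −85.36 dBm
SNR = P_sig − N = −82.9 − (−85.36) = 2.46 dB → 2.5 dB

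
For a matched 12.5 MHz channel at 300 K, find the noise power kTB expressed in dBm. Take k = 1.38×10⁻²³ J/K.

P_n = kTB = 1.38×10⁻²³ × 300 × 1.25×10⁷ = 5.17×10⁻¹⁴ W
In dBm: 10 log₁₀(5.17×10⁻¹⁴ / 10⁻³) = −102.9 dBm

−102.9 dBm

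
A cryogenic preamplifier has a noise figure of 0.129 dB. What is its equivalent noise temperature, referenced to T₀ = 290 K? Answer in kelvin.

8.74 K

F = 10^(0.129/10) = 1.03015
T_e = (F − 1)·T₀ = (1.03015 − 1) × 290 = 8.74 K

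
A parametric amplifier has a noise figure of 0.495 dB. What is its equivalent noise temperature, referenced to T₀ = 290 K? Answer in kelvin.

35.0 K

F = 10^(0.495/10) = 1.12073
T_e = (F − 1)·T₀ = (1.12073 − 1) × 290 = 35.0 K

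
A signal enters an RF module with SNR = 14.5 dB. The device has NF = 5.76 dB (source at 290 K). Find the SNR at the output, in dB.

By definition F = SNR_in/SNR_out, so in dB: SNR_out = SNR_in − NF
SNR_out = 14.5 − 5.76 = 8.74 dB

8.74 dB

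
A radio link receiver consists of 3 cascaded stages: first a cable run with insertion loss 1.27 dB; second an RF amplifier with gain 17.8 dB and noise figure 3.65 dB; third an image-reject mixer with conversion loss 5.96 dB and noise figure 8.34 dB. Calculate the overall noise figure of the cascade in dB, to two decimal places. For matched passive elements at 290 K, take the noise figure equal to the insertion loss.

5.10 dB

Convert to linear (a loss of L dB is a gain of −L dB): F_i = 10^(NF_i/10), G_i = 10^(G_i,dB/10)
  Stage 1: F_1 = 10^(1.27/10) = 1.340, G_1 = 10^(−1.27/10) = 0.7464
  Stage 2: F_2 = 10^(3.65/10) = 2.317, G_2 = 10^(17.8/10) = 60.26
  Stage 3: F_3 = 10^(8.34/10) = 6.823, G_3 = 10^(−5.96/10) = 0.2535
Friis cascade:
  F = 1.340 + (2.317 − 1)/0.7464 + (6.823 − 1)/44.98 = 3.234
NF = 10 log₁₀(3.234) = 5.10 dB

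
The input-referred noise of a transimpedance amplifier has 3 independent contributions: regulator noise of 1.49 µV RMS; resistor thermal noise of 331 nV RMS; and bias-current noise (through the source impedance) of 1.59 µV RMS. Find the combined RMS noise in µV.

Uncorrelated sources add in power (mean-square): V_tot = √(ΣV_i²)
V_tot = √[(1.49×10⁻⁶)² + (3.31×10⁻⁷)² + (1.59×10⁻⁶)²] = 2.20×10⁻⁶ V = 2.20 µV

2.20 µV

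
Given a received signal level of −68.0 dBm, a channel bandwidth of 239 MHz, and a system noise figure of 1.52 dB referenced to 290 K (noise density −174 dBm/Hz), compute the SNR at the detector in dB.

20.7 dB

Noise floor: N = −174 + 10 log₁₀(B) + NF
10 log₁₀(2.39×10⁸) = 83.78 dB
N = −174 + 83.78 + 1.52 = −88.70 dBm
SNR = P_sig − N = −68.0 − (−88.70) = 20.70 dB → 20.7 dB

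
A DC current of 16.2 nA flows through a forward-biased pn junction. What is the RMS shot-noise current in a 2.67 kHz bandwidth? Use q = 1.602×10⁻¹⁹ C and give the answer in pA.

3.72 pA

I_n = √(2qI·B)
2qI·B = 2 × 1.602×10⁻¹⁹ × 1.62×10⁻⁸ × 2.67×10³ = 1.39×10⁻²³ A²
I_n = √(1.39×10⁻²³) = 3.72×10⁻¹² A = 3.72 pA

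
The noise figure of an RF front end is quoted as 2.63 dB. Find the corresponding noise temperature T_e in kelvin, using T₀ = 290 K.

F = 10^(2.63/10) = 1.83231
T_e = (F − 1)·T₀ = (1.83231 − 1) × 290 = 241 K

241 K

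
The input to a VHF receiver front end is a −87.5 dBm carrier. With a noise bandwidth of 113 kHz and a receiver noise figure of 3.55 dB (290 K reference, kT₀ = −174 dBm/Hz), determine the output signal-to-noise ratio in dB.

Noise floor: N = −174 + 10 log₁₀(B) + NF
10 log₁₀(1.13×10⁵) = 50.53 dB
N = −174 + 50.53 + 3.55 = −119.92 dBm
SNR = P_sig − N = −87.5 − (−119.92) = 32.42 dB → 32.4 dB

32.4 dB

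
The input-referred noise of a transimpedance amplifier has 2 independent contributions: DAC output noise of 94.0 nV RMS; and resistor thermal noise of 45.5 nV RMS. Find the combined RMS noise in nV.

Uncorrelated sources add in power (mean-square): V_tot = √(ΣV_i²)
V_tot = √[(9.40×10⁻⁸)² + (4.55×10⁻⁸)²] = 1.04×10⁻⁷ V = 104 nV

104 nV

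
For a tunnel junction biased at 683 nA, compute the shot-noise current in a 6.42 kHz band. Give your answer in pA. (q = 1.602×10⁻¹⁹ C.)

I_n = √(2qI·B)
2qI·B = 2 × 1.602×10⁻¹⁹ × 6.83×10⁻⁷ × 6.42×10³ = 1.40×10⁻²¹ A²
I_n = √(1.40×10⁻²¹) = 3.75×10⁻¹¹ A = 37.5 pA

37.5 pA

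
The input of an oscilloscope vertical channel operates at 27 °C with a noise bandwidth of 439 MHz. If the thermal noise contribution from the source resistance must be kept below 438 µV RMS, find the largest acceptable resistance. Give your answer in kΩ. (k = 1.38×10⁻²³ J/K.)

26.4 kΩ

T = 27 °C + 273.15 = 300.15 K
Johnson–Nyquist: V_n = √(4kTRB) ⇒ R = V_n² / (4kTB)
4kTB = 4 × 1.38×10⁻²³ × 300.15 × 4.39×10⁸ = 7.27×10⁻¹²
R = (4.38×10⁻⁴)² / 7.27×10⁻¹² = 2.64×10⁴ Ω = 26.4 kΩ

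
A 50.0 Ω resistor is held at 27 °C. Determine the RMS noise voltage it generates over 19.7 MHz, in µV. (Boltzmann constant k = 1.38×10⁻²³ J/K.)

T = 27 °C + 273.15 = 300.15 K
V_n = √(4kTRB)
4kTRB = 4 × 1.38×10⁻²³ × 300.15 × 5.00×10¹ × 1.97×10⁷ = 1.63×10⁻¹¹ V²
V_n = √(1.63×10⁻¹¹) = 4.04×10⁻⁶ V = 4.04 µV

4.04 µV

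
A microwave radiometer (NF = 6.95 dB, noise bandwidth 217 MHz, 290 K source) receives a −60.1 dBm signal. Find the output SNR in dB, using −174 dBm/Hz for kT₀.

Noise floor: N = −174 + 10 log₁₀(B) + NF
10 log₁₀(2.17×10⁸) = 83.36 dB
N = −174 + 83.36 + 6.95 = −83.69 dBm
SNR = P_sig − N = −60.1 − (−83.69) = 23.59 dB → 23.6 dB

23.6 dB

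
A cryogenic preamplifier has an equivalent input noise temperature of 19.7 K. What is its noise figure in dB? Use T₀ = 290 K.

F = 1 + T_e/T₀ = 1 + 19.7/290 = 1.06793
NF = 10 log₁₀(1.06793) = 0.285 dB

0.285 dB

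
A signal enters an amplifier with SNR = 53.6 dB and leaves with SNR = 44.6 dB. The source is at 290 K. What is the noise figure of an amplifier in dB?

9.0 dB

NF (dB) = SNR_in(dB) − SNR_out(dB) when the source is at T₀
NF = 53.6 − 44.6 = 9.0 dB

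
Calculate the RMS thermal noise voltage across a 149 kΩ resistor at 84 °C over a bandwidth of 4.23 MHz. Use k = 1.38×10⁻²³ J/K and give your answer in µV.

111 µV

T = 84 °C + 273.15 = 357.15 K
V_n = √(4kTRB)
4kTRB = 4 × 1.38×10⁻²³ × 357.15 × 1.49×10⁵ × 4.23×10⁶ = 1.24×10⁻⁸ V²
V_n = √(1.24×10⁻⁸) = 1.11×10⁻⁴ V = 111 µV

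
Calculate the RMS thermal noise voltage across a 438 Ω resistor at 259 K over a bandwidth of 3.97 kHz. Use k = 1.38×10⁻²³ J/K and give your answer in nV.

158 nV

V_n = √(4kTRB)
4kTRB = 4 × 1.38×10⁻²³ × 259 × 4.38×10² × 3.97×10³ = 2.49×10⁻¹⁴ V²
V_n = √(2.49×10⁻¹⁴) = 1.58×10⁻⁷ V = 158 nV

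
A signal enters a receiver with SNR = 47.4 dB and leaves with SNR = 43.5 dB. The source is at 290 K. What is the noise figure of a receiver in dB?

3.9 dB

NF (dB) = SNR_in(dB) − SNR_out(dB) when the source is at T₀
NF = 47.4 − 43.5 = 3.9 dB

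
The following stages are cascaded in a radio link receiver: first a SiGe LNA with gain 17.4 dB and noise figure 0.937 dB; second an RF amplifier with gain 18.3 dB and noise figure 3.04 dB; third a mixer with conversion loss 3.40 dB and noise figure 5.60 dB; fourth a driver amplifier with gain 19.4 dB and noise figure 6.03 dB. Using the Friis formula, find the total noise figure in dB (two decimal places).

Convert to linear (a loss of L dB is a gain of −L dB): F_i = 10^(NF_i/10), G_i = 10^(G_i,dB/10)
  Stage 1: F_1 = 10^(0.937/10) = 1.241, G_1 = 10^(17.4/10) = 54.95
  Stage 2: F_2 = 10^(3.04/10) = 2.014, G_2 = 10^(18.3/10) = 67.61
  Stage 3: F_3 = 10^(5.60/10) = 3.631, G_3 = 10^(−3.40/10) = 0.4571
  Stage 4: F_4 = 10^(6.03/10) = 4.009, G_4 = 10^(19.4/10) = 87.10
Friis cascade:
  F = 1.241 + (2.014 − 1)/54.95 + (3.631 − 1)/3715 + (4.009 − 1)/1698 = 1.262
NF = 10 log₁₀(1.262) = 1.01 dB

1.01 dB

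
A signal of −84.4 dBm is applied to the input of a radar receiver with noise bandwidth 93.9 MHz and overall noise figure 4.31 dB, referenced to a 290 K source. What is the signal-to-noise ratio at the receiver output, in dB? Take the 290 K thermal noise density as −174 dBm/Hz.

5.6 dB

Noise floor: N = −174 + 10 log₁₀(B) + NF
10 log₁₀(9.39×10⁷) = 79.73 dB
N = −174 + 79.73 + 4.31 = −89.96 dBm
SNR = P_sig − N = −84.4 − (−89.96) = 5.56 dB → 5.6 dB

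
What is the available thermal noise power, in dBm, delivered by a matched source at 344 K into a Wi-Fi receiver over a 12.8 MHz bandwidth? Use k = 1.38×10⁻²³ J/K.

P_n = kTB = 1.38×10⁻²³ × 344 × 1.28×10⁷ = 6.08×10⁻¹⁴ W
In dBm: 10 log₁₀(6.08×10⁻¹⁴ / 10⁻³) = −102.2 dBm

−102.2 dBm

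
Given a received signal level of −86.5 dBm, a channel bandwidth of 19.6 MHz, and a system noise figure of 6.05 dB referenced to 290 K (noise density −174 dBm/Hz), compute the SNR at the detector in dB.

Noise floor: N = −174 + 10 log₁₀(B) + NF
10 log₁₀(1.96×10⁷) = 72.92 dB
N = −174 + 72.92 + 6.05 = −95.03 dBm
SNR = P_sig − N = −86.5 − (−95.03) = 8.53 dB → 8.5 dB

8.5 dB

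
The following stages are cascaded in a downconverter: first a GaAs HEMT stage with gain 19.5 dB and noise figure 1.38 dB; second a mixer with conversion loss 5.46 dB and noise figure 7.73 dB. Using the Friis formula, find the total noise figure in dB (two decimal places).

1.55 dB

Convert to linear (a loss of L dB is a gain of −L dB): F_i = 10^(NF_i/10), G_i = 10^(G_i,dB/10)
  Stage 1: F_1 = 10^(1.38/10) = 1.374, G_1 = 10^(19.5/10) = 89.13
  Stage 2: F_2 = 10^(7.73/10) = 5.929, G_2 = 10^(−5.46/10) = 0.2844
Friis cascade:
  F = 1.374 + (5.929 − 1)/89.13 = 1.429
NF = 10 log₁₀(1.429) = 1.55 dB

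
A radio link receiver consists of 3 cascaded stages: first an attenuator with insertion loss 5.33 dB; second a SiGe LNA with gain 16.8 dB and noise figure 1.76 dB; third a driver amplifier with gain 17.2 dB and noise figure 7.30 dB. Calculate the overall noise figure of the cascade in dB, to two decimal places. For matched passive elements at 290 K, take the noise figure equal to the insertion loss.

7.35 dB

Convert to linear (a loss of L dB is a gain of −L dB): F_i = 10^(NF_i/10), G_i = 10^(G_i,dB/10)
  Stage 1: F_1 = 10^(5.33/10) = 3.412, G_1 = 10^(−5.33/10) = 0.2931
  Stage 2: F_2 = 10^(1.76/10) = 1.500, G_2 = 10^(16.8/10) = 47.86
  Stage 3: F_3 = 10^(7.30/10) = 5.370, G_3 = 10^(17.2/10) = 52.48
Friis cascade:
  F = 3.412 + (1.500 − 1)/0.2931 + (5.370 − 1)/14.03 = 5.428
NF = 10 log₁₀(5.428) = 7.35 dB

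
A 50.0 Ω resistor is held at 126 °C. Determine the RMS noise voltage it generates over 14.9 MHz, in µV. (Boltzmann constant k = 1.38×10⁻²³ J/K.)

4.05 µV

T = 126 °C + 273.15 = 399.15 K
V_n = √(4kTRB)
4kTRB = 4 × 1.38×10⁻²³ × 399.15 × 5.00×10¹ × 1.49×10⁷ = 1.64×10⁻¹¹ V²
V_n = √(1.64×10⁻¹¹) = 4.05×10⁻⁶ V = 4.05 µV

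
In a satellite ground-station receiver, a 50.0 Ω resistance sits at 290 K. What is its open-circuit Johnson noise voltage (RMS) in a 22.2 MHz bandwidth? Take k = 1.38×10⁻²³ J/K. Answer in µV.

4.22 µV

V_n = √(4kTRB)
4kTRB = 4 × 1.38×10⁻²³ × 290 × 5.00×10¹ × 2.22×10⁷ = 1.78×10⁻¹¹ V²
V_n = √(1.78×10⁻¹¹) = 4.22×10⁻⁶ V = 4.22 µV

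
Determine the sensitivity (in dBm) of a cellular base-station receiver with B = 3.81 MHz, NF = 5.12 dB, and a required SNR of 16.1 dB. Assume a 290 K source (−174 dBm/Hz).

Sensitivity = −174 + 10 log₁₀(B) + NF + SNR_min
= −174 + 65.81 + 5.12 + 16.1
= −86.97 dBm → −87.0 dBm

−87.0 dBm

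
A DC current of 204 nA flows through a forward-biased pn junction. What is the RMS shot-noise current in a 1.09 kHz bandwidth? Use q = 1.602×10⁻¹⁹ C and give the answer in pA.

I_n = √(2qI·B)
2qI·B = 2 × 1.602×10⁻¹⁹ × 2.04×10⁻⁷ × 1.09×10³ = 7.12×10⁻²³ A²
I_n = √(7.12×10⁻²³) = 8.44×10⁻¹² A = 8.44 pA

8.44 pA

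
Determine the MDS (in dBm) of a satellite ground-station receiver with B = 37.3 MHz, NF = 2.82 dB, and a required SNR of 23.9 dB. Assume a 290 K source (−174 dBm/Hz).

Sensitivity = −174 + 10 log₁₀(B) + NF + SNR_min
= −174 + 75.72 + 2.82 + 23.9
= −71.56 dBm → −71.6 dBm

−71.6 dBm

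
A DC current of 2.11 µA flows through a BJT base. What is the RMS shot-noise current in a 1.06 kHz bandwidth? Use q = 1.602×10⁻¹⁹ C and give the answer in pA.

26.8 pA

I_n = √(2qI·B)
2qI·B = 2 × 1.602×10⁻¹⁹ × 2.11×10⁻⁶ × 1.06×10³ = 7.17×10⁻²² A²
I_n = √(7.17×10⁻²²) = 2.68×10⁻¹¹ A = 26.8 pA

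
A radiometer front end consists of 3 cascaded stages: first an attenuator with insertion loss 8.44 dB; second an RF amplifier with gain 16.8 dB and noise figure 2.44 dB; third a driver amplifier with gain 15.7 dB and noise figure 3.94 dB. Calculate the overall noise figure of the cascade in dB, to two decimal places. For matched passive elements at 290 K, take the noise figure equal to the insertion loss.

10.96 dB

Convert to linear (a loss of L dB is a gain of −L dB): F_i = 10^(NF_i/10), G_i = 10^(G_i,dB/10)
  Stage 1: F_1 = 10^(8.44/10) = 6.982, G_1 = 10^(−8.44/10) = 0.1432
  Stage 2: F_2 = 10^(2.44/10) = 1.754, G_2 = 10^(16.8/10) = 47.86
  Stage 3: F_3 = 10^(3.94/10) = 2.477, G_3 = 10^(15.7/10) = 37.15
Friis cascade:
  F = 6.982 + (1.754 − 1)/0.1432 + (2.477 − 1)/6.855 = 12.46
NF = 10 log₁₀(12.46) = 10.96 dB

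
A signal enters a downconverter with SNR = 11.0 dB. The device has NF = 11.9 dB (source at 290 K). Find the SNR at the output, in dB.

−0.9 dB

By definition F = SNR_in/SNR_out, so in dB: SNR_out = SNR_in − NF
SNR_out = 11.0 − 11.9 = −0.9 dB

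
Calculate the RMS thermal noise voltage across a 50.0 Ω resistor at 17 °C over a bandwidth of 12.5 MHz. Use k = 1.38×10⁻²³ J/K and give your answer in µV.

T = 17 °C + 273.15 = 290.15 K
V_n = √(4kTRB)
4kTRB = 4 × 1.38×10⁻²³ × 290.15 × 5.00×10¹ × 1.25×10⁷ = 1.00×10⁻¹¹ V²
V_n = √(1.00×10⁻¹¹) = 3.16×10⁻⁶ V = 3.16 µV

3.16 µV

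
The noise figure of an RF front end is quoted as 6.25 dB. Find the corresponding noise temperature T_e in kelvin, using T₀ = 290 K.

F = 10^(6.25/10) = 4.21697
T_e = (F − 1)·T₀ = (4.21697 − 1) × 290 = 933 K

933 K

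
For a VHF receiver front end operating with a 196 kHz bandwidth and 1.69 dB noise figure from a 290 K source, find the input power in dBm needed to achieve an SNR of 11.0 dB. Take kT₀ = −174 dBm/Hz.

Sensitivity = −174 + 10 log₁₀(B) + NF + SNR_min
= −174 + 52.92 + 1.69 + 11.0
= −108.39 dBm → −108.4 dBm

−108.4 dBm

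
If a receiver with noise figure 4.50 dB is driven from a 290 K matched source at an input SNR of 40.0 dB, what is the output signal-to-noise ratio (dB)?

By definition F = SNR_in/SNR_out, so in dB: SNR_out = SNR_in − NF
SNR_out = 40.0 − 4.50 = 35.50 dB

35.50 dB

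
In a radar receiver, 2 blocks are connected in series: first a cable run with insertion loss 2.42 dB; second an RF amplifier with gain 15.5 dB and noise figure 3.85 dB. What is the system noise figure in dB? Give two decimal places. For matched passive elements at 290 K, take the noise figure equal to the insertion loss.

6.27 dB

Convert to linear (a loss of L dB is a gain of −L dB): F_i = 10^(NF_i/10), G_i = 10^(G_i,dB/10)
  Stage 1: F_1 = 10^(2.42/10) = 1.746, G_1 = 10^(−2.42/10) = 0.5728
  Stage 2: F_2 = 10^(3.85/10) = 2.427, G_2 = 10^(15.5/10) = 35.48
Friis cascade:
  F = 1.746 + (2.427 − 1)/0.5728 = 4.236
NF = 10 log₁₀(4.236) = 6.27 dB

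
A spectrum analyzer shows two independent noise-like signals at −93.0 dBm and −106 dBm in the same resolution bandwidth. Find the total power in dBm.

−92.8 dBm

Convert to linear, add, convert back:
P₁ = 5.01×10⁻¹³ W, P₂ = 2.51×10⁻¹⁴ W
P_tot = 5.26×10⁻¹³ W → 10 log₁₀(P_tot / 10⁻³) = −92.8 dBm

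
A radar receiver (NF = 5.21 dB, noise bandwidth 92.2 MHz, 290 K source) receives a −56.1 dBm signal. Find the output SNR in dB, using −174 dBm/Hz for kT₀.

33.0 dB

Noise floor: N = −174 + 10 log₁₀(B) + NF
10 log₁₀(9.22×10⁷) = 79.65 dB
N = −174 + 79.65 + 5.21 = −89.14 dBm
SNR = P_sig − N = −56.1 − (−89.14) = 33.04 dB → 33.0 dB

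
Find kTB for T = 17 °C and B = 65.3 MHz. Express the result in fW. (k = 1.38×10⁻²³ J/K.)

T = 17 °C + 273.15 = 290.15 K
P_n = kTB = 1.38×10⁻²³ × 290.15 × 6.53×10⁷ = 2.61×10⁻¹³ W = 261 fW

261 fW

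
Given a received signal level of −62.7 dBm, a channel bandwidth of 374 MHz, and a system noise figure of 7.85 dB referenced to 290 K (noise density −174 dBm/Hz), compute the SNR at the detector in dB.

Noise floor: N = −174 + 10 log₁₀(B) + NF
10 log₁₀(3.74×10⁸) = 85.73 dB
N = −174 + 85.73 + 7.85 = −80.42 dBm
SNR = P_sig − N = −62.7 − (−80.42) = 17.72 dB → 17.7 dB

17.7 dB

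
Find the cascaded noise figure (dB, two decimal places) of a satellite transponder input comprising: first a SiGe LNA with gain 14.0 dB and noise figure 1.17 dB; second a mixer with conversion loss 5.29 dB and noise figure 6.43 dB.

1.60 dB

Convert to linear (a loss of L dB is a gain of −L dB): F_i = 10^(NF_i/10), G_i = 10^(G_i,dB/10)
  Stage 1: F_1 = 10^(1.17/10) = 1.309, G_1 = 10^(14.0/10) = 25.12
  Stage 2: F_2 = 10^(6.43/10) = 4.395, G_2 = 10^(−5.29/10) = 0.2958
Friis cascade:
  F = 1.309 + (4.395 − 1)/25.12 = 1.444
NF = 10 log₁₀(1.444) = 1.60 dB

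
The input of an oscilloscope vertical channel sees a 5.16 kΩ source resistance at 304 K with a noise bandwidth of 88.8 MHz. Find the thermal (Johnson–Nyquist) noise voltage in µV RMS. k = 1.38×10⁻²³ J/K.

V_n = √(4kTRB)
4kTRB = 4 × 1.38×10⁻²³ × 304 × 5.16×10³ × 8.88×10⁷ = 7.69×10⁻⁹ V²
V_n = √(7.69×10⁻⁹) = 8.77×10⁻⁵ V = 87.7 µV

87.7 µV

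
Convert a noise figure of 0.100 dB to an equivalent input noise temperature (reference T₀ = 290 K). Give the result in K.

F = 10^(0.100/10) = 1.02329
T_e = (F − 1)·T₀ = (1.02329 − 1) × 290 = 6.75 K

6.75 K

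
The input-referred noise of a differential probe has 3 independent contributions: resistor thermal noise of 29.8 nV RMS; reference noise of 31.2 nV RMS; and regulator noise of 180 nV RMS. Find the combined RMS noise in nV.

Uncorrelated sources add in power (mean-square): V_tot = √(ΣV_i²)
V_tot = √[(2.98×10⁻⁸)² + (3.12×10⁻⁸)² + (1.80×10⁻⁷)²] = 1.85×10⁻⁷ V = 185 nV

185 nV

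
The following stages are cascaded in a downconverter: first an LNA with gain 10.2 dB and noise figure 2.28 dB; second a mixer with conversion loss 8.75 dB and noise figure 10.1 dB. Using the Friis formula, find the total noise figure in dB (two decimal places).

4.10 dB

Convert to linear (a loss of L dB is a gain of −L dB): F_i = 10^(NF_i/10), G_i = 10^(G_i,dB/10)
  Stage 1: F_1 = 10^(2.28/10) = 1.690, G_1 = 10^(10.2/10) = 10.47
  Stage 2: F_2 = 10^(10.1/10) = 10.23, G_2 = 10^(−8.75/10) = 0.1334
Friis cascade:
  F = 1.690 + (10.23 − 1)/10.47 = 2.572
NF = 10 log₁₀(2.572) = 4.10 dB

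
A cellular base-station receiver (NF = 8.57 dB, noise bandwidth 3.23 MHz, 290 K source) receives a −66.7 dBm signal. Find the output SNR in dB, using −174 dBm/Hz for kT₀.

Noise floor: N = −174 + 10 log₁₀(B) + NF
10 log₁₀(3.23×10⁶) = 65.09 dB
N = −174 + 65.09 + 8.57 = −100.34 dBm
SNR = P_sig − N = −66.7 − (−100.34) = 33.64 dB → 33.6 dB

33.6 dB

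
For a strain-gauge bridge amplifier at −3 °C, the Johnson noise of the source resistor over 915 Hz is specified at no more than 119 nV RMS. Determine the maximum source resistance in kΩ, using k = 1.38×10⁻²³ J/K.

T = −3 °C + 273.15 = 270.15 K
Johnson–Nyquist: V_n = √(4kTRB) ⇒ R = V_n² / (4kTB)
4kTB = 4 × 1.38×10⁻²³ × 270.15 × 9.15×10² = 1.36×10⁻¹⁷
R = (1.19×10⁻⁷)² / 1.36×10⁻¹⁷ = 1.04×10³ Ω = 1.04 kΩ

1.04 kΩ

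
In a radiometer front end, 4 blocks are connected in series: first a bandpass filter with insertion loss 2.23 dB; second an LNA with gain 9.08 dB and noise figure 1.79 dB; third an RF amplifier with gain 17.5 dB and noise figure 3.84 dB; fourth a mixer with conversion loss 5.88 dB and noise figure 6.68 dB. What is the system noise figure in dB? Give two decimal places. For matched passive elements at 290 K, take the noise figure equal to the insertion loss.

Convert to linear (a loss of L dB is a gain of −L dB): F_i = 10^(NF_i/10), G_i = 10^(G_i,dB/10)
  Stage 1: F_1 = 10^(2.23/10) = 1.671, G_1 = 10^(−2.23/10) = 0.5984
  Stage 2: F_2 = 10^(1.79/10) = 1.510, G_2 = 10^(9.08/10) = 8.091
  Stage 3: F_3 = 10^(3.84/10) = 2.421, G_3 = 10^(17.5/10) = 56.23
  Stage 4: F_4 = 10^(6.68/10) = 4.656, G_4 = 10^(−5.88/10) = 0.2582
Friis cascade:
  F = 1.671 + (1.510 − 1)/0.5984 + (2.421 − 1)/4.842 + (4.656 − 1)/272.3 = 2.830
NF = 10 log₁₀(2.830) = 4.52 dB

4.52 dB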